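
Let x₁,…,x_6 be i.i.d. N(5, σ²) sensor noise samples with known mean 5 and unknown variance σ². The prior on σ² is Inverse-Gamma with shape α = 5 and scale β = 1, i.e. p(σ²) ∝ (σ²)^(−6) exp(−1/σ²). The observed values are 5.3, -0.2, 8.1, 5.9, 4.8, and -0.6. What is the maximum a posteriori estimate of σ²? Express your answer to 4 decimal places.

Sum of squared deviations about the known mean: SS = (5.3−5)² + (-0.2−5)² + (8.1−5)² + (5.9−5)² + (4.8−5)² + (-0.6−5)² = 68.95.
The Normal likelihood contributes (σ²)^(−n/2) exp(−SS/(2σ²)), so the posterior is Inverse-Gamma(α + n/2, β + SS/2) = Inverse-Gamma(8, 35.475).
The mode of Inverse-Gamma(a, b) is b/(a+1) = 35.475/9 ≈ 3.9417.

σ̂²_MAP = 3.9417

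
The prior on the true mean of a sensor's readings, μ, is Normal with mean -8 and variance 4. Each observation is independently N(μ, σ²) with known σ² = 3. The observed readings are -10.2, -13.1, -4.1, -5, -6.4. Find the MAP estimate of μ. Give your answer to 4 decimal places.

μ̂_MAP = -7.7913

n = 5; x̄ = ((-10.2) + (-13.1) + (-4.1) + (-5) + (-6.4))/5 = -38.8/5 = -7.76.
For a Normal prior and Normal likelihood with known variance, the posterior is Normal; its mode equals its mean, the precision-weighted average.
Prior precision 1/σ₀² = 1/4 = 0.25; data precision n/σ² = 5/3.
μ̂ = (0.25·(-8) + (5/3)·(-7.76)) / (0.25 + 5/3) = (-224/15)/(23/12) = -896/115 ≈ -7.7913.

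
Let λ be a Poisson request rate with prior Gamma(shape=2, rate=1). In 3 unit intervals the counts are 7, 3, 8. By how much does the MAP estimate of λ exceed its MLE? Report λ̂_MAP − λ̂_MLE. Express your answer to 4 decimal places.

MAP − MLE = -1.2500

Σxᵢ = 18. Posterior is Gamma(20, 4); MAP = (20−1)/4 = 19/4 ≈ 4.75000.
MLE = x̄ = 18/3 ≈ 6.00000.
Difference = 19/4 − 18/3 = -5/4 ≈ -1.2500.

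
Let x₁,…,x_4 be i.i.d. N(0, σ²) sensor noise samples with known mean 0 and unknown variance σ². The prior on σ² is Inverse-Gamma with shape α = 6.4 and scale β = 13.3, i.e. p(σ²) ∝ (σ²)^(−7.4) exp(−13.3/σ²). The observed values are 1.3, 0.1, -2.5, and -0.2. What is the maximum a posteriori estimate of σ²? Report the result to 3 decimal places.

σ̂²_MAP = 1.840

Sum of squared deviations about the known mean: SS = (1.3−0)² + (0.1−0)² + (-2.5−0)² + (-0.2−0)² = 7.99.
The Normal likelihood contributes (σ²)^(−n/2) exp(−SS/(2σ²)), so the posterior is Inverse-Gamma(α + n/2, β + SS/2) = Inverse-Gamma(8.4, 17.295).
The mode of Inverse-Gamma(a, b) is b/(a+1) = 17.295/9.4 ≈ 1.840.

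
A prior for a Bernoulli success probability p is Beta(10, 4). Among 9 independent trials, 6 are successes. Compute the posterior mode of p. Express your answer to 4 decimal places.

p̂_MAP = 0.7143

Prior: Beta(10, 4).
Data: 6 successes in 9 trials. The binomial likelihood contributes p^6(1−p)^3, so the posterior is Beta(10+6, 4+3) = Beta(16, 7).
For Beta(a, b) with a, b > 1 the mode is (a−1)/(a+b−2) = 15/21 ≈ 0.7143.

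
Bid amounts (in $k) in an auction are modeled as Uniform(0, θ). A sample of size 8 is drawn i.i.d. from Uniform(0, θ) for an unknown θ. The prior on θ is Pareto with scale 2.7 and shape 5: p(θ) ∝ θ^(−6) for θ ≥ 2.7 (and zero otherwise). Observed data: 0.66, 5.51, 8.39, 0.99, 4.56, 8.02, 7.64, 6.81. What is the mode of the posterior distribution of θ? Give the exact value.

θ̂_MAP = 8.39

The Uniform(0, θ) likelihood is θ^(−n) for θ ≥ max(xᵢ), zero otherwise. Here max(xᵢ) = 8.39.
Posterior ∝ θ^(−6) · θ^(−8) = θ^(−14) on θ ≥ max(2.7, 8.39) = 8.39.
This density is strictly decreasing in θ, so the posterior mode lies at the lower boundary of the support.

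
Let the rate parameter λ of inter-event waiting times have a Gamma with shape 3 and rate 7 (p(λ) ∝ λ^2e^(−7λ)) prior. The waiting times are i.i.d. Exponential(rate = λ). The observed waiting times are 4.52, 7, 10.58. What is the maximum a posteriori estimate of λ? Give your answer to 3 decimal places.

λ̂_MAP = 0.172

The Exponential(rate=λ) likelihood is ∝ λ^n e^(−λΣtᵢ). Here n = 3 and Σtᵢ = 4.52 + 7 + 10.58 = 22.10.
Posterior ∝ λ^2e^(−7λ) · λ^3e^(−22.10λ) = λ^5e^(−29.10λ), i.e. Gamma(6, 29.10).
Mode = (a−1)/b = 5/29.10 ≈ 0.172.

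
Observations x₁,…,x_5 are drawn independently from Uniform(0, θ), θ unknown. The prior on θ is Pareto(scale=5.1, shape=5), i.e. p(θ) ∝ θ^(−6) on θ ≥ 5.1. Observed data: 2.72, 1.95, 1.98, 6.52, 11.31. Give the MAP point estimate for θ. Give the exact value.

The Uniform(0, θ) likelihood is θ^(−n) for θ ≥ max(xᵢ), zero otherwise. Here max(xᵢ) = 11.31.
Posterior ∝ θ^(−6) · θ^(−5) = θ^(−11) on θ ≥ max(5.1, 11.31) = 11.31.
This density is strictly decreasing in θ, so the posterior mode lies at the lower boundary of the support.

θ̂_MAP = 11.31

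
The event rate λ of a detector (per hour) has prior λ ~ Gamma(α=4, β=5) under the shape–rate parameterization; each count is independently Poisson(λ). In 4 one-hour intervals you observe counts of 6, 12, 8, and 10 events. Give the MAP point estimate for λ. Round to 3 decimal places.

Σxᵢ = 6+12+8+10 = 36, with n = 4.
Posterior ∝ λ^3e^(−5λ) · λ^36e^(−4λ) = λ^39e^(−9λ), i.e. Gamma(shape=40, rate=9).
The mode of a Gamma(a, b) with a ≥ 1 (shape–rate) is (a−1)/b = 39/9 ≈ 4.333.

λ̂_MAP = 4.333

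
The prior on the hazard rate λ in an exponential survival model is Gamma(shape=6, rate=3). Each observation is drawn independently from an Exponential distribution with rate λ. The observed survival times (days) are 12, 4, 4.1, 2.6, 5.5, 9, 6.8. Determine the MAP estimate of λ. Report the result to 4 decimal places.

λ̂_MAP = 0.2553

The Exponential(rate=λ) likelihood is ∝ λ^n e^(−λΣtᵢ). Here n = 7 and Σtᵢ = 12 + 4 + 4.1 + 2.6 + 5.5 + 9 + 6.8 = 44.
Posterior ∝ λ^5e^(−3λ) · λ^7e^(−44λ) = λ^12e^(−47λ), i.e. Gamma(13, 47).
Mode = (a−1)/b = 12/47 ≈ 0.2553.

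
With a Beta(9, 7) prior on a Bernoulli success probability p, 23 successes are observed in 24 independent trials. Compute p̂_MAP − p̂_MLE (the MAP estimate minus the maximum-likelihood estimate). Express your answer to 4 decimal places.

MAP − MLE = -0.1425

Posterior is Beta(32, 8); MAP = (32−1)/(40−2) = 31/38 ≈ 0.81579.
MLE ignores the prior: p̂_MLE = k/n = 23/24 ≈ 0.95833.
Difference = 31/38 − 23/24 = -65/456 ≈ -0.1425.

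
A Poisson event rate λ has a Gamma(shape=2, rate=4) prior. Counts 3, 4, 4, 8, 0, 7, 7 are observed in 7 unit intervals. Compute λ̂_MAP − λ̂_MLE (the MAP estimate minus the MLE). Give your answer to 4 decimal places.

MAP − MLE = -1.6234

Σxᵢ = 33. Posterior is Gamma(35, 11); MAP = (35−1)/11 = 34/11 ≈ 3.09091.
MLE = x̄ = 33/7 ≈ 4.71429.
Difference = 34/11 − 33/7 = -125/77 ≈ -1.6234.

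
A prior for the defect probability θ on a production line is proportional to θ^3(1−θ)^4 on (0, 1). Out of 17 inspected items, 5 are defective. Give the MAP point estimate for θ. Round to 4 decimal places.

The prior density ∝ θ^3(1−θ)^4 is the kernel of Beta(4, 5).
Data: 5 successes in 17 trials. The binomial likelihood contributes θ^5(1−θ)^12, so the posterior is Beta(4+5, 5+12) = Beta(9, 17).
For Beta(a, b) with a, b > 1 the mode is (a−1)/(a+b−2) = 8/24 ≈ 0.3333.

θ̂_MAP = 0.3333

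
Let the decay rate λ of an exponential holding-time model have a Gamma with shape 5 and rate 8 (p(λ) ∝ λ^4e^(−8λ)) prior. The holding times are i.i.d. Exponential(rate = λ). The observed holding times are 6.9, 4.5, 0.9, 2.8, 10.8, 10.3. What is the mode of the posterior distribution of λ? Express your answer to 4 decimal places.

λ̂_MAP = 0.2262

The Exponential(rate=λ) likelihood is ∝ λ^n e^(−λΣtᵢ). Here n = 6 and Σtᵢ = 6.9 + 4.5 + 0.9 + 2.8 + 10.8 + 10.3 = 36.2.
Posterior ∝ λ^4e^(−8λ) · λ^6e^(−36.2λ) = λ^10e^(−44.2λ), i.e. Gamma(11, 44.2).
Mode = (a−1)/b = 10/44.2 ≈ 0.2262.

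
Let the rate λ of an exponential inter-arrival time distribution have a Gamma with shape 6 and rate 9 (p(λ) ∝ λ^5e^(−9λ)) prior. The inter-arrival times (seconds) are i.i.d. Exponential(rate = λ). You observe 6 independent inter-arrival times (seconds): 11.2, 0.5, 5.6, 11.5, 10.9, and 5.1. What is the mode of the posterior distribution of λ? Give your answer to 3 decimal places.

The Exponential(rate=λ) likelihood is ∝ λ^n e^(−λΣtᵢ). Here n = 6 and Σtᵢ = 11.2 + 0.5 + 5.6 + 11.5 + 10.9 + 5.1 = 44.8.
Posterior ∝ λ^5e^(−9λ) · λ^6e^(−44.8λ) = λ^11e^(−53.8λ), i.e. Gamma(12, 53.8).
Mode = (a−1)/b = 11/53.8 ≈ 0.204.

λ̂_MAP = 0.204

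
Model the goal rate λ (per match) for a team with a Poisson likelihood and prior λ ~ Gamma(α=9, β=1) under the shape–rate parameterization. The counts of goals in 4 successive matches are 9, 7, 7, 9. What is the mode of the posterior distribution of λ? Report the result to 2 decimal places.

λ̂_MAP = 8.00

Σxᵢ = 9+7+7+9 = 32, with n = 4.
Posterior ∝ λ^8e^(−1λ) · λ^32e^(−4λ) = λ^40e^(−5λ), i.e. Gamma(shape=41, rate=5).
The mode of a Gamma(a, b) with a ≥ 1 (shape–rate) is (a−1)/b = 40/5 ≈ 8.00.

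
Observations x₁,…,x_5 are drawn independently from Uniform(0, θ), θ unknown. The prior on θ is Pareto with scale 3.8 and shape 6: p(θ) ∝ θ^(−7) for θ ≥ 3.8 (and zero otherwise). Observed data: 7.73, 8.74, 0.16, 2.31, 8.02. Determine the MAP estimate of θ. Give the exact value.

θ̂_MAP = 8.74

The Uniform(0, θ) likelihood is θ^(−n) for θ ≥ max(xᵢ), zero otherwise. Here max(xᵢ) = 8.74.
Posterior ∝ θ^(−7) · θ^(−5) = θ^(−12) on θ ≥ max(3.8, 8.74) = 8.74.
This density is strictly decreasing in θ, so the posterior mode lies at the lower boundary of the support.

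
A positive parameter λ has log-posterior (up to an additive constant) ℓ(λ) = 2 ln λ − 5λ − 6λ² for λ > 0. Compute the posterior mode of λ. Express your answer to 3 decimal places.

λ̂_MAP = 0.250

ℓ'(λ) = 2/λ − 5 − 12λ. Setting this to zero and multiplying by λ: 12λ² + 5λ − 2 = 0.
λ = (−5 + √(5² + 4·12·2)) / (2·12) = (−5 + √121) / 24 = (−5 + 11)/24 = 1/4.
ℓ''(λ) = −2/λ² − 12 < 0, confirming a maximum.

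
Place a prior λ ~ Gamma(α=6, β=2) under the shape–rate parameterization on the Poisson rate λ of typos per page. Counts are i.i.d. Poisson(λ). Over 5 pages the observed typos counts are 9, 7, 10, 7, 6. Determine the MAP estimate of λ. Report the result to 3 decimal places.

Σxᵢ = 9+7+10+7+6 = 39, with n = 5.
Posterior ∝ λ^5e^(−2λ) · λ^39e^(−5λ) = λ^44e^(−7λ), i.e. Gamma(shape=45, rate=7).
The mode of a Gamma(a, b) with a ≥ 1 (shape–rate) is (a−1)/b = 44/7 ≈ 6.286.

λ̂_MAP = 6.286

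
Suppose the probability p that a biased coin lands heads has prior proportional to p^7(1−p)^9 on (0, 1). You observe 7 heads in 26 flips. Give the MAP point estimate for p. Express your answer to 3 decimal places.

p̂_MAP = 0.333

The prior density ∝ p^7(1−p)^9 is the kernel of Beta(8, 10).
Data: 7 successes in 26 trials. The binomial likelihood contributes p^7(1−p)^19, so the posterior is Beta(8+7, 10+19) = Beta(15, 29).
For Beta(a, b) with a, b > 1 the mode is (a−1)/(a+b−2) = 14/42 ≈ 0.333.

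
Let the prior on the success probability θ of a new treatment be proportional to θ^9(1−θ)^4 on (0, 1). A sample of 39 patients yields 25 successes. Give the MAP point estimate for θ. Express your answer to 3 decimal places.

The prior density ∝ θ^9(1−θ)^4 is the kernel of Beta(10, 5).
Data: 25 successes in 39 trials. The binomial likelihood contributes θ^25(1−θ)^14, so the posterior is Beta(10+25, 5+14) = Beta(35, 19).
For Beta(a, b) with a, b > 1 the mode is (a−1)/(a+b−2) = 34/52 ≈ 0.654.

θ̂_MAP = 0.654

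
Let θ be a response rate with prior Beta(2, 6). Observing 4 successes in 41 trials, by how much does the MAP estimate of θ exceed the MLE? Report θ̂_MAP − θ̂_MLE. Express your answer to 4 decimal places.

MAP − MLE = 0.0088

Posterior is Beta(6, 43); MAP = (6−1)/(49−2) = 5/47 ≈ 0.10638.
MLE ignores the prior: θ̂_MLE = k/n = 4/41 ≈ 0.09756.
Difference = 5/47 − 4/41 = 17/1927 ≈ 0.0088.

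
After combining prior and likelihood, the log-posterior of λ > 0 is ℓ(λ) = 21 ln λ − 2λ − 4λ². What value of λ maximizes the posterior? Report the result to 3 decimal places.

λ̂_MAP = 1.500

ℓ'(λ) = 21/λ − 2 − 8λ. Setting this to zero and multiplying by λ: 8λ² + 2λ − 21 = 0.
λ = (−2 + √(2² + 4·8·21)) / (2·8) = (−2 + √676) / 16 = (−2 + 26)/16 = 3/2.
ℓ''(λ) = −21/λ² − 8 < 0, confirming a maximum.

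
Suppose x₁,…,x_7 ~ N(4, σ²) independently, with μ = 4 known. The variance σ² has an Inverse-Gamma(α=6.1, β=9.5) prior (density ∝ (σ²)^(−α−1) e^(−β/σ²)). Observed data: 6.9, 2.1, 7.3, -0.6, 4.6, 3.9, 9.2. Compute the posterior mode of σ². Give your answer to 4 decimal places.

Sum of squared deviations about the known mean: SS = (6.9−4)² + (2.1−4)² + (7.3−4)² + (-0.6−4)² + (4.6−4)² + (3.9−4)² + (9.2−4)² = 71.48.
The Normal likelihood contributes (σ²)^(−n/2) exp(−SS/(2σ²)), so the posterior is Inverse-Gamma(α + n/2, β + SS/2) = Inverse-Gamma(9.6, 45.24).
The mode of Inverse-Gamma(a, b) is b/(a+1) = 45.24/10.6 ≈ 4.2679.

σ̂²_MAP = 4.2679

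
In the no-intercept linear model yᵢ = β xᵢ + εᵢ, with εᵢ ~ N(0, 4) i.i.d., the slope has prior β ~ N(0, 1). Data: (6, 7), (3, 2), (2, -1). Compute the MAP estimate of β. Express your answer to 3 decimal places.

log p(β | y) = −Σ(yᵢ − βxᵢ)²/(2·4) − β²/(2·1) + const.
Setting the derivative to zero: Σxᵢ(yᵢ − βxᵢ)/4 − β/1 = 0, so β = Σxᵢyᵢ / (Σxᵢ² + σ²/τ²).
Σxᵢyᵢ = 6·7 + 3·2 + 2·(-1) = 46; Σxᵢ² = 49; σ²/τ² = 4.
β̂_MAP = 46 / (49 + 4) = 46/53 ≈ 0.868.

β̂_MAP = 0.868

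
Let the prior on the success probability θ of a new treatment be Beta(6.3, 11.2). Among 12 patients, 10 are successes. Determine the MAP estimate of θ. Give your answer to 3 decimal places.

Prior: Beta(6.3, 11.2).
Data: 10 successes in 12 trials. The binomial likelihood contributes θ^10(1−θ)^2, so the posterior is Beta(6.3+10, 11.2+2) = Beta(16.3, 13.2).
For Beta(a, b) with a, b > 1 the mode is (a−1)/(a+b−2) = 15.3/27.5 ≈ 0.556.

θ̂_MAP = 0.556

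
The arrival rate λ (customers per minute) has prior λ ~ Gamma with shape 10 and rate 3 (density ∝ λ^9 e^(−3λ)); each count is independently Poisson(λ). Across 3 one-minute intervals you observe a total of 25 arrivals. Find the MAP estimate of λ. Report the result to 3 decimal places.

λ̂_MAP = 5.667

Σxᵢ = 25, n = 3.
Posterior ∝ λ^9e^(−3λ) · λ^25e^(−3λ) = λ^34e^(−6λ), i.e. Gamma(shape=35, rate=6).
The mode of a Gamma(a, b) with a ≥ 1 (shape–rate) is (a−1)/b = 34/6 ≈ 5.667.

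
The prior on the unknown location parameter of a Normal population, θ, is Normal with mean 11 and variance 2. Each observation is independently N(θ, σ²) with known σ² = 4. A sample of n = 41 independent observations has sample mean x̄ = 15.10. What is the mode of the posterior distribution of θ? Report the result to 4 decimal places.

n = 41, x̄ = 15.10.
For a Normal prior and Normal likelihood with known variance, the posterior is Normal; its mode equals its mean, the precision-weighted average.
Prior precision 1/σ₀² = 1/2 = 0.5; data precision n/σ² = 41/4 = 10.25.
θ̂ = (0.5·11 + 10.25·15.1) / (0.5 + 10.25) = 160.275/10.75 = 6411/430 ≈ 14.9093.

θ̂_MAP = 14.9093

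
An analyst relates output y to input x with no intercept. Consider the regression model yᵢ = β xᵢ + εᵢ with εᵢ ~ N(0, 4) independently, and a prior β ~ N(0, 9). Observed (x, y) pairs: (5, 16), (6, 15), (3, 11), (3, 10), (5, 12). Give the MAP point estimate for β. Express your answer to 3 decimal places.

log p(β | y) = −Σ(yᵢ − βxᵢ)²/(2·4) − β²/(2·9) + const.
Setting the derivative to zero: Σxᵢ(yᵢ − βxᵢ)/4 − β/9 = 0, so β = Σxᵢyᵢ / (Σxᵢ² + σ²/τ²).
Σxᵢyᵢ = 5·16 + 6·15 + 3·11 + 3·10 + 5·12 = 293; Σxᵢ² = 104; σ²/τ² = 4/9.
β̂_MAP = 293 / (104 + 4/9) = 293/(940/9) = 2637/940 ≈ 2.805.

β̂_MAP = 2.805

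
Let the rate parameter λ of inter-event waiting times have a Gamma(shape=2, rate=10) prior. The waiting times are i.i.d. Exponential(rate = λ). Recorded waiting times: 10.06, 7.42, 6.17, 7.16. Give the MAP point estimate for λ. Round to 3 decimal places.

The Exponential(rate=λ) likelihood is ∝ λ^n e^(−λΣtᵢ). Here n = 4 and Σtᵢ = 10.06 + 7.42 + 6.17 + 7.16 = 30.81.
Posterior ∝ λe^(−10λ) · λ^4e^(−30.81λ) = λ^5e^(−40.81λ), i.e. Gamma(6, 40.81).
Mode = (a−1)/b = 5/40.81 ≈ 0.123.

λ̂_MAP = 0.123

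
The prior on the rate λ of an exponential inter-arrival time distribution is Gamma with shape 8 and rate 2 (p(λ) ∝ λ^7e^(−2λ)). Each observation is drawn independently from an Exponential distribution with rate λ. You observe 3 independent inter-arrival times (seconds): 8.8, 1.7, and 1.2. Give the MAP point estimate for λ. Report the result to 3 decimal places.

λ̂_MAP = 0.730

The Exponential(rate=λ) likelihood is ∝ λ^n e^(−λΣtᵢ). Here n = 3 and Σtᵢ = 8.8 + 1.7 + 1.2 = 11.7.
Posterior ∝ λ^7e^(−2λ) · λ^3e^(−11.7λ) = λ^10e^(−13.7λ), i.e. Gamma(11, 13.7).
Mode = (a−1)/b = 10/13.7 ≈ 0.730.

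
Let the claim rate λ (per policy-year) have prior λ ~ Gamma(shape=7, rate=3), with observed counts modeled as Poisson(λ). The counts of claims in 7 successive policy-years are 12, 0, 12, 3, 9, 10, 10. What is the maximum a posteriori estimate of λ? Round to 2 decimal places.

λ̂_MAP = 6.20

Σxᵢ = 12+0+12+3+9+10+10 = 56, with n = 7.
Posterior ∝ λ^6e^(−3λ) · λ^56e^(−7λ) = λ^62e^(−10λ), i.e. Gamma(shape=63, rate=10).
The mode of a Gamma(a, b) with a ≥ 1 (shape–rate) is (a−1)/b = 62/10 ≈ 6.20.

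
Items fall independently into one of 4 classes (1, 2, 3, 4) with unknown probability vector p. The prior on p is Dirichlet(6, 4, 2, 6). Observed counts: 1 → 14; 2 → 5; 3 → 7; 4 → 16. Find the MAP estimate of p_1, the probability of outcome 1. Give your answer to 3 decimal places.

MAP estimate: 0.339

The posterior is Dirichlet(αᵢ + nᵢ) = Dirichlet(20, 9, 9, 22).
For a Dirichlet(a₁,…,a_K) with all aᵢ > 1, the mode has j-th component (aⱼ − 1)/(Σaᵢ − K).
Here Σaᵢ = 60 and K = 4, so p_1 = (20 − 1)/(60 − 4) = 19/56 ≈ 0.339.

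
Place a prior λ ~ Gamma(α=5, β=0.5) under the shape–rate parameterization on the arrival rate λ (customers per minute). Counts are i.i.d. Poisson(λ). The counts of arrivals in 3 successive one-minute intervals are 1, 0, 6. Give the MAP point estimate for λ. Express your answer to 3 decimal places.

Σxᵢ = 1+0+6 = 7, with n = 3.
Posterior ∝ λ^4e^(−0.5λ) · λ^7e^(−3λ) = λ^11e^(−3.5λ), i.e. Gamma(shape=12, rate=3.5).
The mode of a Gamma(a, b) with a ≥ 1 (shape–rate) is (a−1)/b = 11/3.5 ≈ 3.143.

λ̂_MAP = 3.143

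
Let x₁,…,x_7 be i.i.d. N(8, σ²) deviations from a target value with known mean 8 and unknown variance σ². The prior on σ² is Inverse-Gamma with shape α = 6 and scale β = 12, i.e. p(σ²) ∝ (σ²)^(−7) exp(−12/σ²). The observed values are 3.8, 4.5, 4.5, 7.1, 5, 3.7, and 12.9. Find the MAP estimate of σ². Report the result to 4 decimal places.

σ̂²_MAP = 5.6405

Sum of squared deviations about the known mean: SS = (3.8−8)² + (4.5−8)² + (4.5−8)² + (7.1−8)² + (5−8)² + (3.7−8)² + (12.9−8)² = 94.45.
The Normal likelihood contributes (σ²)^(−n/2) exp(−SS/(2σ²)), so the posterior is Inverse-Gamma(α + n/2, β + SS/2) = Inverse-Gamma(9.5, 59.225).
The mode of Inverse-Gamma(a, b) is b/(a+1) = 59.225/10.5 ≈ 5.6405.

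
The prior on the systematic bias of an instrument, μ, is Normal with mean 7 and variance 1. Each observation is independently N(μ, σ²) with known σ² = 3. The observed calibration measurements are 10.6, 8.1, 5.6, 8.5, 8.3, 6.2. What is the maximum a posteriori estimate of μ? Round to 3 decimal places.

n = 6; x̄ = (10.6 + 8.1 + 5.6 + 8.5 + 8.3 + 6.2)/6 = 47.3/6 = 473/60 ≈ 7.8833.
For a Normal prior and Normal likelihood with known variance, the posterior is Normal; its mode equals its mean, the precision-weighted average.
Prior precision 1/σ₀² = 1/1 = 1; data precision n/σ² = 6/3 = 2.
μ̂ = (1·7 + 2·(473/60)) / (1 + 2) = (683/30)/3 = 683/90 ≈ 7.589.

μ̂_MAP = 7.589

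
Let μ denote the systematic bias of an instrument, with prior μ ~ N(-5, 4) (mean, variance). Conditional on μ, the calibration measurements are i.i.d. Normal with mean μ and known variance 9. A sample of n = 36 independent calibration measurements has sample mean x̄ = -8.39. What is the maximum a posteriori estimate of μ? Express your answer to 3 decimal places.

n = 36, x̄ = -8.39.
For a Normal prior and Normal likelihood with known variance, the posterior is Normal; its mode equals its mean, the precision-weighted average.
Prior precision 1/σ₀² = 1/4 = 0.25; data precision n/σ² = 36/9 = 4.
μ̂ = (0.25·(-5) + 4·(-8.39)) / (0.25 + 4) = (-34.81)/4.25 = -3481/425 ≈ -8.191.

μ̂_MAP = -8.191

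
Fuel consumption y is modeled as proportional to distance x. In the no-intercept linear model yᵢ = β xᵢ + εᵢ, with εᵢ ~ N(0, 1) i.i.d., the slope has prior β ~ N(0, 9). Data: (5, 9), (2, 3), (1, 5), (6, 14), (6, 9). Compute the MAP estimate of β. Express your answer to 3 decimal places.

log p(β | y) = −Σ(yᵢ − βxᵢ)²/(2·1) − β²/(2·9) + const.
Setting the derivative to zero: Σxᵢ(yᵢ − βxᵢ)/1 − β/9 = 0, so β = Σxᵢyᵢ / (Σxᵢ² + σ²/τ²).
Σxᵢyᵢ = 5·9 + 2·3 + 1·5 + 6·14 + 6·9 = 194; Σxᵢ² = 102; σ²/τ² = 1/9.
β̂_MAP = 194 / (102 + 1/9) = 194/(919/9) = 1746/919 ≈ 1.900.

β̂_MAP = 1.900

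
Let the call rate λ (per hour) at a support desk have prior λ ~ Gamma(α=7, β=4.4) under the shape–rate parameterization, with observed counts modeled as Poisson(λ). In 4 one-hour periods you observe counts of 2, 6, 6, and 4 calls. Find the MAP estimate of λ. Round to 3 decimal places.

Σxᵢ = 2+6+6+4 = 18, with n = 4.
Posterior ∝ λ^6e^(−4.4λ) · λ^18e^(−4λ) = λ^24e^(−8.4λ), i.e. Gamma(shape=25, rate=8.4).
The mode of a Gamma(a, b) with a ≥ 1 (shape–rate) is (a−1)/b = 24/8.4 ≈ 2.857.

λ̂_MAP = 2.857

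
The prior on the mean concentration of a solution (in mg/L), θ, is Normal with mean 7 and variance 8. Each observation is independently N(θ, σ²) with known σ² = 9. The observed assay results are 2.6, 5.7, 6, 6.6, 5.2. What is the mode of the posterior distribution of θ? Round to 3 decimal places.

θ̂_MAP = 5.547

n = 5; x̄ = (2.6 + 5.7 + 6 + 6.6 + 5.2)/5 = 26.1/5 = 5.22.
For a Normal prior and Normal likelihood with known variance, the posterior is Normal; its mode equals its mean, the precision-weighted average.
Prior precision 1/σ₀² = 1/8 = 0.125; data precision n/σ² = 5/9.
θ̂ = (0.125·7 + (5/9)·5.22) / (0.125 + 5/9) = 3.775/(49/72) = 1359/245 ≈ 5.547.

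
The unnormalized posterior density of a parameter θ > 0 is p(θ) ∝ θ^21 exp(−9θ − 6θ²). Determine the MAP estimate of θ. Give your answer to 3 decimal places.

θ̂_MAP = 1.000

ℓ'(θ) = 21/θ − 9 − 12θ. Setting this to zero and multiplying by θ: 12θ² + 9θ − 21 = 0.
θ = (−9 + √(9² + 4·12·21)) / (2·12) = (−9 + √1089) / 24 = (−9 + 33)/24 = 1.
ℓ''(θ) = −21/θ² − 12 < 0, confirming a maximum.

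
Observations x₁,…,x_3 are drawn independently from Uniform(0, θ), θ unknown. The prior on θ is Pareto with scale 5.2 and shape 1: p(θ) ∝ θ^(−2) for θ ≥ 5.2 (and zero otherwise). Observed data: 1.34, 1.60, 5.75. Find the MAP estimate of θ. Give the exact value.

The Uniform(0, θ) likelihood is θ^(−n) for θ ≥ max(xᵢ), zero otherwise. Here max(xᵢ) = 5.75.
Posterior ∝ θ^(−2) · θ^(−3) = θ^(−5) on θ ≥ max(5.2, 5.75) = 5.75.
This density is strictly decreasing in θ, so the posterior mode lies at the lower boundary of the support.

θ̂_MAP = 5.75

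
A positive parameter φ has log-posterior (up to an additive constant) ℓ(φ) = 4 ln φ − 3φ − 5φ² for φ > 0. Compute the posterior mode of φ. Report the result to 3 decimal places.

ℓ'(φ) = 4/φ − 3 − 10φ. Setting this to zero and multiplying by φ: 10φ² + 3φ − 4 = 0.
φ = (−3 + √(3² + 4·10·4)) / (2·10) = (−3 + √169) / 20 = (−3 + 13)/20 = 1/2.
ℓ''(φ) = −4/φ² − 10 < 0, confirming a maximum.

φ̂_MAP = 0.500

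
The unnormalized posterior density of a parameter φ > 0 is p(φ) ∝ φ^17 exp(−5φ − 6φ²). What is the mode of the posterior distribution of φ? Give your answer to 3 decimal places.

ℓ'(φ) = 17/φ − 5 − 12φ. Setting this to zero and multiplying by φ: 12φ² + 5φ − 17 = 0.
φ = (−5 + √(5² + 4·12·17)) / (2·12) = (−5 + √841) / 24 = (−5 + 29)/24 = 1.
ℓ''(φ) = −17/φ² − 12 < 0, confirming a maximum.

φ̂_MAP = 1.000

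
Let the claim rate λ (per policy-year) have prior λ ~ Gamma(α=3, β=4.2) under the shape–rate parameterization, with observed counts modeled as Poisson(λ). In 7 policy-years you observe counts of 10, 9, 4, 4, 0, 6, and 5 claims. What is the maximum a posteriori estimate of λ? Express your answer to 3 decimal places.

Σxᵢ = 10+9+4+4+0+6+5 = 38, with n = 7.
Posterior ∝ λ^2e^(−4.2λ) · λ^38e^(−7λ) = λ^40e^(−11.2λ), i.e. Gamma(shape=41, rate=11.2).
The mode of a Gamma(a, b) with a ≥ 1 (shape–rate) is (a−1)/b = 40/11.2 ≈ 3.571.

λ̂_MAP = 3.571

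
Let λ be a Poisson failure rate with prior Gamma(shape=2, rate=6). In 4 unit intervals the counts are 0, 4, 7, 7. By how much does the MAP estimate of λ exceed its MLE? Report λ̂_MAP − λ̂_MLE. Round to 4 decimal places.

MAP − MLE = -2.6000

Σxᵢ = 18. Posterior is Gamma(20, 10); MAP = (20−1)/10 = 19/10 ≈ 1.90000.
MLE = x̄ = 18/4 ≈ 4.50000.
Difference = 19/10 − 18/4 = -13/5 ≈ -2.6000.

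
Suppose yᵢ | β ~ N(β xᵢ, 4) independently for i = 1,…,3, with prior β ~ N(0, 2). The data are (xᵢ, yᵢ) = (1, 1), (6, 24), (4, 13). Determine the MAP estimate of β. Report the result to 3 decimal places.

β̂_MAP = 3.582

log p(β | y) = −Σ(yᵢ − βxᵢ)²/(2·4) − β²/(2·2) + const.
Setting the derivative to zero: Σxᵢ(yᵢ − βxᵢ)/4 − β/2 = 0, so β = Σxᵢyᵢ / (Σxᵢ² + σ²/τ²).
Σxᵢyᵢ = 1·1 + 6·24 + 4·13 = 197; Σxᵢ² = 53; σ²/τ² = 2.
β̂_MAP = 197 / (53 + 2) = 197/55 ≈ 3.582.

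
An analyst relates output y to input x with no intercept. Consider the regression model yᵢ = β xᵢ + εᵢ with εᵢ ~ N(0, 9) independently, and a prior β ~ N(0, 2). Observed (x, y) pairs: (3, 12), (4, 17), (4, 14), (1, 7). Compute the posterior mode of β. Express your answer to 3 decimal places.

β̂_MAP = 3.591

log p(β | y) = −Σ(yᵢ − βxᵢ)²/(2·9) − β²/(2·2) + const.
Setting the derivative to zero: Σxᵢ(yᵢ − βxᵢ)/9 − β/2 = 0, so β = Σxᵢyᵢ / (Σxᵢ² + σ²/τ²).
Σxᵢyᵢ = 3·12 + 4·17 + 4·14 + 1·7 = 167; Σxᵢ² = 42; σ²/τ² = 4.5.
β̂_MAP = 167 / (42 + 4.5) = 167/46.5 ≈ 3.591.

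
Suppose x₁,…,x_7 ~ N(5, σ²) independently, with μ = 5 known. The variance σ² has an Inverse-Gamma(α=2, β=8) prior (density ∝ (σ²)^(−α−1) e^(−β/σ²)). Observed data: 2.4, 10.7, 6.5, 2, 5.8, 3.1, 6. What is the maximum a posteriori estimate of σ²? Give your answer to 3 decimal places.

Sum of squared deviations about the known mean: SS = (2.4−5)² + (10.7−5)² + (6.5−5)² + (2−5)² + (5.8−5)² + (3.1−5)² + (6−5)² = 55.75.
The Normal likelihood contributes (σ²)^(−n/2) exp(−SS/(2σ²)), so the posterior is Inverse-Gamma(α + n/2, β + SS/2) = Inverse-Gamma(5.5, 35.875).
The mode of Inverse-Gamma(a, b) is b/(a+1) = 35.875/6.5 ≈ 5.519.

σ̂²_MAP = 5.519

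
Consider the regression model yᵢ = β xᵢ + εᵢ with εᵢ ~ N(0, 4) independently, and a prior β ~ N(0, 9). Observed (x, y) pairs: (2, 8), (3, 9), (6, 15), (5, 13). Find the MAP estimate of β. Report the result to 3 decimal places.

β̂_MAP = 2.660

log p(β | y) = −Σ(yᵢ − βxᵢ)²/(2·4) − β²/(2·9) + const.
Setting the derivative to zero: Σxᵢ(yᵢ − βxᵢ)/4 − β/9 = 0, so β = Σxᵢyᵢ / (Σxᵢ² + σ²/τ²).
Σxᵢyᵢ = 2·8 + 3·9 + 6·15 + 5·13 = 198; Σxᵢ² = 74; σ²/τ² = 4/9.
β̂_MAP = 198 / (74 + 4/9) = 198/(670/9) = 891/335 ≈ 2.660.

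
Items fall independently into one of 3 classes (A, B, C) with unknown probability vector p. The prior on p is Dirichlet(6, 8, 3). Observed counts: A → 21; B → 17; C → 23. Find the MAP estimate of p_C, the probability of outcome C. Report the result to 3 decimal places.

MAP estimate of p_C = 0.333

The posterior is Dirichlet(αᵢ + nᵢ) = Dirichlet(27, 25, 26).
For a Dirichlet(a₁,…,a_K) with all aᵢ > 1, the mode has j-th component (aⱼ − 1)/(Σaᵢ − K).
Here Σaᵢ = 78 and K = 3, so p_C = (26 − 1)/(78 − 3) = 25/75 ≈ 0.333.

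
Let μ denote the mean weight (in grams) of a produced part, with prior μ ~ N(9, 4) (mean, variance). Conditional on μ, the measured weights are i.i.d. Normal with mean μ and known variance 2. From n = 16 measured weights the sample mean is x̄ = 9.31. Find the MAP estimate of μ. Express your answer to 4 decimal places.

n = 16, x̄ = 9.31.
For a Normal prior and Normal likelihood with known variance, the posterior is Normal; its mode equals its mean, the precision-weighted average.
Prior precision 1/σ₀² = 1/4 = 0.25; data precision n/σ² = 16/2 = 8.
μ̂ = (0.25·9 + 8·9.31) / (0.25 + 8) = 76.73/8.25 = 7673/825 ≈ 9.3006.

μ̂_MAP = 9.3006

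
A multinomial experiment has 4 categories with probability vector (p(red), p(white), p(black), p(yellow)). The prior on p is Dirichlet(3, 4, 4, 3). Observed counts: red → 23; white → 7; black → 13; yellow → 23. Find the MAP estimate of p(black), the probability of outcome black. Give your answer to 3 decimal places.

The posterior is Dirichlet(αᵢ + nᵢ) = Dirichlet(26, 11, 17, 26).
For a Dirichlet(a₁,…,a_K) with all aᵢ > 1, the mode has j-th component (aⱼ − 1)/(Σaᵢ − K).
Here Σaᵢ = 80 and K = 4, so p(black) = (17 − 1)/(80 − 4) = 16/76 ≈ 0.211.

MAP estimate of p(black) = 0.211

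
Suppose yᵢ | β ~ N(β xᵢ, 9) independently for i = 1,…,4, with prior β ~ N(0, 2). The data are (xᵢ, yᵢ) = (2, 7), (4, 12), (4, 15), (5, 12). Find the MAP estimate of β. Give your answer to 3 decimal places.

β̂_MAP = 2.779

log p(β | y) = −Σ(yᵢ − βxᵢ)²/(2·9) − β²/(2·2) + const.
Setting the derivative to zero: Σxᵢ(yᵢ − βxᵢ)/9 − β/2 = 0, so β = Σxᵢyᵢ / (Σxᵢ² + σ²/τ²).
Σxᵢyᵢ = 2·7 + 4·12 + 4·15 + 5·12 = 182; Σxᵢ² = 61; σ²/τ² = 4.5.
β̂_MAP = 182 / (61 + 4.5) = 182/65.5 ≈ 2.779.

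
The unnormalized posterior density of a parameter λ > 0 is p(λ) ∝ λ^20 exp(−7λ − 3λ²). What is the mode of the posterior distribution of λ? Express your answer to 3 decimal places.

ℓ'(λ) = 20/λ − 7 − 6λ. Setting this to zero and multiplying by λ: 6λ² + 7λ − 20 = 0.
λ = (−7 + √(7² + 4·6·20)) / (2·6) = (−7 + √529) / 12 = (−7 + 23)/12 = 4/3.
ℓ''(λ) = −20/λ² − 6 < 0, confirming a maximum.

λ̂_MAP = 1.333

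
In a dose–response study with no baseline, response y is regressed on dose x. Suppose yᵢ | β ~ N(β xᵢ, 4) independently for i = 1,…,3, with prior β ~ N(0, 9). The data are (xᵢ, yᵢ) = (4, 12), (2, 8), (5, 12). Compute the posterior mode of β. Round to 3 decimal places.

β̂_MAP = 2.729

log p(β | y) = −Σ(yᵢ − βxᵢ)²/(2·4) − β²/(2·9) + const.
Setting the derivative to zero: Σxᵢ(yᵢ − βxᵢ)/4 − β/9 = 0, so β = Σxᵢyᵢ / (Σxᵢ² + σ²/τ²).
Σxᵢyᵢ = 4·12 + 2·8 + 5·12 = 124; Σxᵢ² = 45; σ²/τ² = 4/9.
β̂_MAP = 124 / (45 + 4/9) = 124/(409/9) = 1116/409 ≈ 2.729.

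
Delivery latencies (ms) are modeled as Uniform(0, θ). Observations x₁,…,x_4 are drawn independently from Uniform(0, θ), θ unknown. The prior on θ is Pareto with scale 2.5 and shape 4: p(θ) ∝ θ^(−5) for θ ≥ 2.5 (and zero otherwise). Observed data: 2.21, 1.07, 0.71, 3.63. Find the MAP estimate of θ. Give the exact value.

The Uniform(0, θ) likelihood is θ^(−n) for θ ≥ max(xᵢ), zero otherwise. Here max(xᵢ) = 3.63.
Posterior ∝ θ^(−5) · θ^(−4) = θ^(−9) on θ ≥ max(2.5, 3.63) = 3.63.
This density is strictly decreasing in θ, so the posterior mode lies at the lower boundary of the support.

θ̂_MAP = 3.63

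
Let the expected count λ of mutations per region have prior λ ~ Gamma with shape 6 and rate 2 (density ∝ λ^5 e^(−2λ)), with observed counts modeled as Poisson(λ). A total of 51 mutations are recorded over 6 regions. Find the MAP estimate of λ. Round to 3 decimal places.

λ̂_MAP = 7.000

Σxᵢ = 51, n = 6.
Posterior ∝ λ^5e^(−2λ) · λ^51e^(−6λ) = λ^56e^(−8λ), i.e. Gamma(shape=57, rate=8).
The mode of a Gamma(a, b) with a ≥ 1 (shape–rate) is (a−1)/b = 56/8 ≈ 7.000.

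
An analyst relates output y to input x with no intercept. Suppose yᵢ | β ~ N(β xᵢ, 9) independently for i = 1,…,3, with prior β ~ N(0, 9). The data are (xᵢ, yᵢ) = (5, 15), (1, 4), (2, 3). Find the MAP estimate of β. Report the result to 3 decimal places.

log p(β | y) = −Σ(yᵢ − βxᵢ)²/(2·9) − β²/(2·9) + const.
Setting the derivative to zero: Σxᵢ(yᵢ − βxᵢ)/9 − β/9 = 0, so β = Σxᵢyᵢ / (Σxᵢ² + σ²/τ²).
Σxᵢyᵢ = 5·15 + 1·4 + 2·3 = 85; Σxᵢ² = 30; σ²/τ² = 1.
β̂_MAP = 85 / (30 + 1) = 85/31 ≈ 2.742.

β̂_MAP = 2.742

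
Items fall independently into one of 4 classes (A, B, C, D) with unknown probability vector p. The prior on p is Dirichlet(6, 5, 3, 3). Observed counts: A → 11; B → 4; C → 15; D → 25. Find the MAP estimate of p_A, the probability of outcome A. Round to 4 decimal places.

The posterior is Dirichlet(αᵢ + nᵢ) = Dirichlet(17, 9, 18, 28).
For a Dirichlet(a₁,…,a_K) with all aᵢ > 1, the mode has j-th component (aⱼ − 1)/(Σaᵢ − K).
Here Σaᵢ = 72 and K = 4, so p_A = (17 − 1)/(72 − 4) = 16/68 ≈ 0.2353.

MAP estimate of p_A = 0.2353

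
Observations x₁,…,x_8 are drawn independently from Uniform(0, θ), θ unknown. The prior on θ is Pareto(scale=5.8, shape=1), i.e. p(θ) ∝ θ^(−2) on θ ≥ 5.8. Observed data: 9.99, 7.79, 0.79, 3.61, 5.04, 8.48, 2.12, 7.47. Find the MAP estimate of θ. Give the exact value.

θ̂_MAP = 9.99

The Uniform(0, θ) likelihood is θ^(−n) for θ ≥ max(xᵢ), zero otherwise. Here max(xᵢ) = 9.99.
Posterior ∝ θ^(−2) · θ^(−8) = θ^(−10) on θ ≥ max(5.8, 9.99) = 9.99.
This density is strictly decreasing in θ, so the posterior mode lies at the lower boundary of the support.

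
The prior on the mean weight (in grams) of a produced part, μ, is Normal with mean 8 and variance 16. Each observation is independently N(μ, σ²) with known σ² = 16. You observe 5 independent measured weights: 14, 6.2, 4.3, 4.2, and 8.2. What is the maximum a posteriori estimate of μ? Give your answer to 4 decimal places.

μ̂_MAP = 7.4833

n = 5; x̄ = (14 + 6.2 + 4.3 + 4.2 + 8.2)/5 = 36.9/5 = 7.38.
For a Normal prior and Normal likelihood with known variance, the posterior is Normal; its mode equals its mean, the precision-weighted average.
Prior precision 1/σ₀² = 1/16 = 0.0625; data precision n/σ² = 5/16 = 0.3125.
μ̂ = (0.0625·8 + 0.3125·7.38) / (0.0625 + 0.3125) = 2.80625/0.375 = 449/60 ≈ 7.4833.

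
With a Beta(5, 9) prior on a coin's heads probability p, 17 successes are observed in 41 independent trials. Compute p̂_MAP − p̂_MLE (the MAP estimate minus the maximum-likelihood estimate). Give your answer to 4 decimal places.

MAP − MLE = -0.0184

Posterior is Beta(22, 33); MAP = (22−1)/(55−2) = 21/53 ≈ 0.39623.
MLE ignores the prior: p̂_MLE = k/n = 17/41 ≈ 0.41463.
Difference = 21/53 − 17/41 = -40/2173 ≈ -0.0184.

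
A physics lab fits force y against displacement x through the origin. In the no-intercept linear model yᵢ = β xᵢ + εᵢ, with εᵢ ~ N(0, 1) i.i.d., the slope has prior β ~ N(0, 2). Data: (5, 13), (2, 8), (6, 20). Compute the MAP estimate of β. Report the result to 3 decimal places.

log p(β | y) = −Σ(yᵢ − βxᵢ)²/(2·1) − β²/(2·2) + const.
Setting the derivative to zero: Σxᵢ(yᵢ − βxᵢ)/1 − β/2 = 0, so β = Σxᵢyᵢ / (Σxᵢ² + σ²/τ²).
Σxᵢyᵢ = 5·13 + 2·8 + 6·20 = 201; Σxᵢ² = 65; σ²/τ² = 0.5.
β̂_MAP = 201 / (65 + 0.5) = 201/65.5 ≈ 3.069.

β̂_MAP = 3.069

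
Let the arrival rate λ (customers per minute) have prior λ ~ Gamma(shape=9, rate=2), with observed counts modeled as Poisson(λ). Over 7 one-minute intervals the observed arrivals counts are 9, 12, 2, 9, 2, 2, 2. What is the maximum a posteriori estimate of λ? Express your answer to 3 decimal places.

λ̂_MAP = 5.111

Σxᵢ = 9+12+2+9+2+2+2 = 38, with n = 7.
Posterior ∝ λ^8e^(−2λ) · λ^38e^(−7λ) = λ^46e^(−9λ), i.e. Gamma(shape=47, rate=9).
The mode of a Gamma(a, b) with a ≥ 1 (shape–rate) is (a−1)/b = 46/9 ≈ 5.111.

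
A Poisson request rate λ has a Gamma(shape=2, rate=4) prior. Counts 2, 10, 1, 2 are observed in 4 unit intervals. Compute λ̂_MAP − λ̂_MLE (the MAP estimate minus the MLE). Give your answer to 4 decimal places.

Σxᵢ = 15. Posterior is Gamma(17, 8); MAP = (17−1)/8 = 16/8 ≈ 2.00000.
MLE = x̄ = 15/4 ≈ 3.75000.
Difference = 16/8 − 15/4 = -7/4 ≈ -1.7500.

MAP − MLE = -1.7500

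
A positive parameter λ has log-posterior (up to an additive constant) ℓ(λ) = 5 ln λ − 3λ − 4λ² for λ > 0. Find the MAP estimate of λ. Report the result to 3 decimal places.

ℓ'(λ) = 5/λ − 3 − 8λ. Setting this to zero and multiplying by λ: 8λ² + 3λ − 5 = 0.
λ = (−3 + √(3² + 4·8·5)) / (2·8) = (−3 + √169) / 16 = (−3 + 13)/16 = 5/8.
ℓ''(λ) = −5/λ² − 8 < 0, confirming a maximum.

λ̂_MAP = 0.625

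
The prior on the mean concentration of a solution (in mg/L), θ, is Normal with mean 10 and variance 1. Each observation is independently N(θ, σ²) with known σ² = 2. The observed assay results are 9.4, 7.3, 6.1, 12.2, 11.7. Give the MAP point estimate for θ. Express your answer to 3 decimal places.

n = 5; x̄ = (9.4 + 7.3 + 6.1 + 12.2 + 11.7)/5 = 46.7/5 = 9.34.
For a Normal prior and Normal likelihood with known variance, the posterior is Normal; its mode equals its mean, the precision-weighted average.
Prior precision 1/σ₀² = 1/1 = 1; data precision n/σ² = 5/2 = 2.5.
θ̂ = (1·10 + 2.5·9.34) / (1 + 2.5) = 33.35/3.5 = 667/70 ≈ 9.529.

θ̂_MAP = 9.529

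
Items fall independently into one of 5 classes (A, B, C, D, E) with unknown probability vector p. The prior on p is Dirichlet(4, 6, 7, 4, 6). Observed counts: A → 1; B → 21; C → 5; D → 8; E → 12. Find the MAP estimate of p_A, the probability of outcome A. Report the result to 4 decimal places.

MAP estimate of p_A = 0.0580

The posterior is Dirichlet(αᵢ + nᵢ) = Dirichlet(5, 27, 12, 12, 18).
For a Dirichlet(a₁,…,a_K) with all aᵢ > 1, the mode has j-th component (aⱼ − 1)/(Σaᵢ − K).
Here Σaᵢ = 74 and K = 5, so p_A = (5 − 1)/(74 − 5) = 4/69 ≈ 0.0580.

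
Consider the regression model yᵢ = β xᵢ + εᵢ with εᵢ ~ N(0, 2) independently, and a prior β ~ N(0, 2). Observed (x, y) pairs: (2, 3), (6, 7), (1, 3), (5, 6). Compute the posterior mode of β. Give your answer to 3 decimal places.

log p(β | y) = −Σ(yᵢ − βxᵢ)²/(2·2) − β²/(2·2) + const.
Setting the derivative to zero: Σxᵢ(yᵢ − βxᵢ)/2 − β/2 = 0, so β = Σxᵢyᵢ / (Σxᵢ² + σ²/τ²).
Σxᵢyᵢ = 2·3 + 6·7 + 1·3 + 5·6 = 81; Σxᵢ² = 66; σ²/τ² = 1.
β̂_MAP = 81 / (66 + 1) = 81/67 ≈ 1.209.

β̂_MAP = 1.209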